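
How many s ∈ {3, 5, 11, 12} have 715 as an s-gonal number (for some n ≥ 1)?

s = 3: P(3, 37) = 703 and P(3, 38) = 741; 715 is not s-gonal.
s = 5: P(5, 22) = 715. ✓
s = 11: P(11, 13) = 715. ✓
s = 12: P(12, 12) = 672 and P(12, 13) = 793; 715 is not s-gonal.
Hits: s ∈ {5, 11} → 2.

2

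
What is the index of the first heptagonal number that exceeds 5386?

47

Solve n(5n−3)/2 > 5386 for integer n.
The largest n with value ≤ 5386 is 46 (since 5221 ≤ 5386 < 5452), so the first above is n = 47, value 5452.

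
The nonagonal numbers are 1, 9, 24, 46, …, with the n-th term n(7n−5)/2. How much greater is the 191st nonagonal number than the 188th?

3972

191·(7·191 − 5)/2 = 127206 and 188·(7·188 − 5)/2 = 123234.
Difference: 127206 − 123234 = 3972.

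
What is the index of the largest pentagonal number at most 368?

Solve n(3n−1)/2 ≤ 368 for integer n.
n = 15 gives 330 ≤ 368, while n = 16 gives 376 > 368; so the answer is index 15.

15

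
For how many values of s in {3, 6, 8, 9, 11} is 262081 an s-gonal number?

s = 3: P(3, 723) = 261726 and P(3, 724) = 262450; 262081 is not s-gonal.
s = 6: P(6, 362) = 261726 and P(6, 363) = 263175; 262081 is not s-gonal.
s = 8: P(8, 295) = 260485 and P(8, 296) = 262256; 262081 is not s-gonal.
s = 9: P(9, 274) = 262081. ✓
s = 11: P(11, 241) = 260521 and P(11, 242) = 262691; 262081 is not s-gonal.
Hits: s ∈ {9} → 1.

1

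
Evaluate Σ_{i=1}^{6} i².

91

Σ_{i=1}^{6} i² = 6·7·13/6 = 91.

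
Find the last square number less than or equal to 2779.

2704

Solve n² ≤ 2779 for integer n.
n = 52 gives 2704 ≤ 2779, while n = 53 gives 2809 > 2779; so the answer is 2704.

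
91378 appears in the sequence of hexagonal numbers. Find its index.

Set n(2n−1) = 91378, giving 2n² − n − 91378 = 0.
The discriminant is 1 + 8·91378 = 731025, and √731025 = 855.
So n = (1 + 855) / 4 = 856/4 = 214.
Check: 214·(2·214 − 1) = 91378. ✓

214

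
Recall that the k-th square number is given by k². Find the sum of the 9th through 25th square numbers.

Σ_{i=9}^{25} i² = 5525 − 204 = 5321.

5321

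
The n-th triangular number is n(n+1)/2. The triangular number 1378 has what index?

Set n(n+1)/2 = 1378, giving n² + n − 2756 = 0.
The discriminant is 1 + 8·1378 = 11025, and √11025 = 105.
So n = (-1 + 105) / 2 = 104/2 = 52.

52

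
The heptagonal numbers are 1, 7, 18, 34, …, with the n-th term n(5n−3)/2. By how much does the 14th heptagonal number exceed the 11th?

14·(5·14 − 3)/2 = 469 and 11·(5·11 − 3)/2 = 286.
Difference: 469 − 286 = 183.

183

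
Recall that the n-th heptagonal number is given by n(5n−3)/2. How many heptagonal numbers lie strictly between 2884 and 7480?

The n-th heptagonal number is n(5n−3)/2.
Smallest index with value > 2884: n = 35 (giving 3010).
Largest index with value < 7480: n = 54 (giving 7209).
Indices 35 through 54: 20 terms.

20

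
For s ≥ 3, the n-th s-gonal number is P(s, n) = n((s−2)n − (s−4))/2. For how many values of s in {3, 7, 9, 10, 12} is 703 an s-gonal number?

s = 3: P(3, 37) = 703. ✓
s = 7: P(7, 17) = 697 and P(7, 18) = 783; 703 is not s-gonal.
s = 9: P(9, 14) = 651 and P(9, 15) = 750; 703 is not s-gonal.
s = 10: P(10, 13) = 637 and P(10, 14) = 742; 703 is not s-gonal.
s = 12: P(12, 12) = 672 and P(12, 13) = 793; 703 is not s-gonal.
Hits: s ∈ {3} → 1.

1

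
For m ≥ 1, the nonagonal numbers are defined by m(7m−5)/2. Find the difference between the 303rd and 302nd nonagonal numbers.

Consecutive nonagonal numbers differ by 7n − 6: here 7·303 − 6 = 2115.

2115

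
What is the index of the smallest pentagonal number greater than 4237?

54

Solve n(3n−1)/2 > 4237 for integer n.
The largest n with value ≤ 4237 is 53 (since 4187 ≤ 4237 < 4347), so the first above is n = 54, value 4347.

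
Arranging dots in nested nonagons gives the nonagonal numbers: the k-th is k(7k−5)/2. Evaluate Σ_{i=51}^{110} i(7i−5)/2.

1411760

Σ i(7i−5)/2 = (7Σi² − 5Σi) / 2 over i = 51..110.
Σi = 6105 − 1275 = 4830 and Σi² = 449735 − 42925 = 406810.
(7·406810 − 5·4830) / 2 = 2823520/2 = 1411760.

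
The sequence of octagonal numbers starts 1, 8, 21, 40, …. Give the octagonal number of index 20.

The 20th octagonal number is n(3n−2) with n = 20.
20·(3·20 − 2) = 20·58 = 1160.

1160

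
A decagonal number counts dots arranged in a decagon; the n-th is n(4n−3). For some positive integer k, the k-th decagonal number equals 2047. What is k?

Set n(4n−3) = 2047, giving 4n² − 3n − 2047 = 0.
The discriminant is 9 + 16·2047 = 32761, and √32761 = 181.
So n = (3 + 181) / 8 = 184/8 = 23.

23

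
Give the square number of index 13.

169

The 13th square number is n² with n = 13.
13² = 169.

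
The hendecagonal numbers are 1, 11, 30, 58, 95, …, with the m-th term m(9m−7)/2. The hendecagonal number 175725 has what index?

198

Set n(9n−7)/2 = 175725, giving 9n² − 7n − 351450 = 0.
So n = (7 + 3557) / 18 = 3564/18 = 198.
Check: 198·(9·198 − 7)/2 = 175725. ✓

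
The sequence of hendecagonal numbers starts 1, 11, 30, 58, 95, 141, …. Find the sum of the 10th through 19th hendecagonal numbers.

Σ i(9i−7)/2 = (9Σi² − 7Σi) / 2 over i = 10..19.
Σi = 190 − 45 = 145 and Σi² = 2470 − 285 = 2185.
(9·2185 − 7·145) / 2 = 18650/2 = 9325.

9325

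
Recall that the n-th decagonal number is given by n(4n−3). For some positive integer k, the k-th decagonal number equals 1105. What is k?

17

Set n(4n−3) = 1105, giving 4n² − 3n − 1105 = 0.
The discriminant is 9 + 16·1105 = 17689, and √17689 = 133.
So n = (3 + 133) / 8 = 136/8 = 17.
Check: 17·(4·17 − 3) = 1105. ✓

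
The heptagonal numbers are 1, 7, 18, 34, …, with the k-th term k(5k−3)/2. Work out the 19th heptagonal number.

874

19·(5·19 − 3)/2 = 19·92/2 = 19·46 = 874.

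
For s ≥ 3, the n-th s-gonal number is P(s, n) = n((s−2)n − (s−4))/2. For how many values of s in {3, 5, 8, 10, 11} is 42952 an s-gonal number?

1

s = 3: P(3, 292) = 42778 and P(3, 293) = 43071; 42952 is not s-gonal.
s = 5: P(5, 169) = 42757 and P(5, 170) = 43265; 42952 is not s-gonal.
s = 8: P(8, 119) = 42245 and P(8, 120) = 42960; 42952 is not s-gonal.
s = 10: P(10, 104) = 42952. ✓
s = 11: P(11, 98) = 42875 and P(11, 99) = 43758; 42952 is not s-gonal.
Hits: s ∈ {10} → 1.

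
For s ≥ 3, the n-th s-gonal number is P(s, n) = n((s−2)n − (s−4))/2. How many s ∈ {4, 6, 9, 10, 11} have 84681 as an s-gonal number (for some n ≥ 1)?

s = 4: P(4, 291) = 84681. ✓
s = 6: P(6, 206) = 84666 and P(6, 207) = 85491; 84681 is not s-gonal.
s = 9: P(9, 155) = 83700 and P(9, 156) = 84786; 84681 is not s-gonal.
s = 10: P(10, 145) = 83665 and P(10, 146) = 84826; 84681 is not s-gonal.
s = 11: P(11, 137) = 83981 and P(11, 138) = 85215; 84681 is not s-gonal.
Hits: s ∈ {4} → 1.

1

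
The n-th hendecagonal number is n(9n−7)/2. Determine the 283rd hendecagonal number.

359410

The 283rd hendecagonal number is n(9n−7)/2 with n = 283.
283·(9·283 − 7)/2 = 283·2540/2 = 283·1270 = 359410.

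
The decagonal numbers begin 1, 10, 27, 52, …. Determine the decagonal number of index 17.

The 17th decagonal number is n(4n−3) with n = 17.
17·(4·17 − 3) = 17·65 = 1105.

1105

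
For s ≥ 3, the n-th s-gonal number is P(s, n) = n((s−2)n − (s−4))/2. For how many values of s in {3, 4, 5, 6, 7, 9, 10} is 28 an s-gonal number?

2

s = 3: P(3, 7) = 28. ✓
s = 4: P(4, 5) = 25 and P(4, 6) = 36; 28 is not s-gonal.
s = 5: P(5, 4) = 22 and P(5, 5) = 35; 28 is not s-gonal.
s = 6: P(6, 4) = 28. ✓
s = 7: P(7, 3) = 18 and P(7, 4) = 34; 28 is not s-gonal.
s = 9: P(9, 3) = 24 and P(9, 4) = 46; 28 is not s-gonal.
s = 10: P(10, 3) = 27 and P(10, 4) = 52; 28 is not s-gonal.
Hits: s ∈ {3, 6} → 2.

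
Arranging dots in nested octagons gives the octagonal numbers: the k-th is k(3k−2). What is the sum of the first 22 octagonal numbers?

Σ i(3i−2) = 3Σi² − 2Σi over i = 1..22.
Σi = 253 and Σi² = 3795.
3·3795 − 2·253 = 10879.

10879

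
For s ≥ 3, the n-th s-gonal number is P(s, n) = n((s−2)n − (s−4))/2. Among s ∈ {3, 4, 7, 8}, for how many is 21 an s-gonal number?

s = 3: P(3, 6) = 21. ✓
s = 4: P(4, 4) = 16 and P(4, 5) = 25; 21 is not s-gonal.
s = 7: P(7, 3) = 18 and P(7, 4) = 34; 21 is not s-gonal.
s = 8: P(8, 3) = 21. ✓
Hits: s ∈ {3, 8} → 2.

2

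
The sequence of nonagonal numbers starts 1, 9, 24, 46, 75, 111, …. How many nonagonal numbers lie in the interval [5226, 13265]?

23

The n-th nonagonal number is n(7n−5)/2.
Smallest index with value ≥ 5226: n = 39 (giving 5226).
Largest index with value ≤ 13265: n = 61 (giving 12871).
Indices 39 through 61: 23 terms.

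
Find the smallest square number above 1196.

Solve n² > 1196 for integer n.
The largest n with value ≤ 1196 is 34 (since 1156 ≤ 1196 < 1225), so the first above is n = 35, value 1225.

1225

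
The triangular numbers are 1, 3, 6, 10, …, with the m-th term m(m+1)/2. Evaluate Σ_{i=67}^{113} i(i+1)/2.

Σ i(i+1)/2 = (Σi² + Σi) / 2 over i = 67..113.
Σi = 6441 − 2211 = 4230 and Σi² = 487369 − 98021 = 389348.
(1·389348 + 1·4230) / 2 = 393578/2 = 196789.

196789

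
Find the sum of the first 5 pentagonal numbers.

Σ i(3i−1)/2 = (3Σi² − Σi) / 2 over i = 1..5.
Σi = 15 and Σi² = 55.
(3·55 − 1·15) / 2 = 150/2 = 75.

75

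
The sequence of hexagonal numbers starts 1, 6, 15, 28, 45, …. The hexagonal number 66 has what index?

6

Set n(2n−1) = 66, giving 2n² − n − 66 = 0.
So n = (1 + 23) / 4 = 24/4 = 6.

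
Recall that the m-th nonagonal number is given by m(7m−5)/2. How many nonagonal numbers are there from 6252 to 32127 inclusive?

54

The n-th nonagonal number is n(7n−5)/2.
Smallest index with value ≥ 6252: n = 43 (giving 6364).
Largest index with value ≤ 32127: n = 96 (giving 32016).
Indices 43 through 96: 54 terms.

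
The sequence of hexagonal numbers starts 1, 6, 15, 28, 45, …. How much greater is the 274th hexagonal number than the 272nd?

2182

274·(2·274 − 1) = 149878 and 272·(2·272 − 1) = 147696.
Difference: 149878 − 147696 = 2182.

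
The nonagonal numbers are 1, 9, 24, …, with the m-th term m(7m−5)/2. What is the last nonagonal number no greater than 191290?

191061

Solve n(7n−5)/2 ≤ 191290 for integer n.
n = 234 gives 191061 ≤ 191290, while n = 235 gives 192700 > 191290; so the answer is 191061.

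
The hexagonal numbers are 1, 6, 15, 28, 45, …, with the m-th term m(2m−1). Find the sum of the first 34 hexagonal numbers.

Σ i(2i−1) = 2Σi² − Σi over i = 1..34.
Σi = 595 and Σi² = 13685.
2·13685 − 1·595 = 26775.

26775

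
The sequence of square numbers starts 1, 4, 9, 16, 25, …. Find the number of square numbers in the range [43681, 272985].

314

The n-th square number is n².
Smallest index with value ≥ 43681: n = 209 (giving 43681).
Largest index with value ≤ 272985: n = 522 (giving 272484).
Indices 209 through 522: 314 terms.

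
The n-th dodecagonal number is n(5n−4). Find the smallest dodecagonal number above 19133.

Solve n(5n−4) > 19133 for integer n.
The largest n with value ≤ 19133 is 62 (since 18972 ≤ 19133 < 19593), so the first above is n = 63, value 19593.

19593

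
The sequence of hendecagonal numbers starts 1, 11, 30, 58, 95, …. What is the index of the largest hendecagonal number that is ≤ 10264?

Solve n(9n−7)/2 ≤ 10264 for integer n.
n = 48 gives 10200 ≤ 10264, while n = 49 gives 10633 > 10264; so the answer is index 48.

48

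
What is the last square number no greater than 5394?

Solve n² ≤ 5394 for integer n.
n = 73 gives 5329 ≤ 5394, while n = 74 gives 5476 > 5394; so the answer is 5329.

5329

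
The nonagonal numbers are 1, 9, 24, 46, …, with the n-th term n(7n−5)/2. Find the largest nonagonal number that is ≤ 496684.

Solve n(7n−5)/2 ≤ 496684 for integer n.
n = 377 gives 496509 ≤ 496684, while n = 378 gives 499149 > 496684; so the answer is 496509.

496509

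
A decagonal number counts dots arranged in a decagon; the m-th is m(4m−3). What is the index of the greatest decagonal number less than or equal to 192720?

Solve n(4n−3) ≤ 192720 for integer n.
n = 219 gives 191187 ≤ 192720, while n = 220 gives 192940 > 192720; so the answer is index 219.

219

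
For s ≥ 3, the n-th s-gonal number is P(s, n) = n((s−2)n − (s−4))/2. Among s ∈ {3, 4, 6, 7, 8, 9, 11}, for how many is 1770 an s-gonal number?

s = 3: P(3, 59) = 1770. ✓
s = 4: P(4, 42) = 1764 and P(4, 43) = 1849; 1770 is not s-gonal.
s = 6: P(6, 30) = 1770. ✓
s = 7: P(7, 26) = 1651 and P(7, 27) = 1782; 1770 is not s-gonal.
s = 8: P(8, 24) = 1680 and P(8, 25) = 1825; 1770 is not s-gonal.
s = 9: P(9, 22) = 1639 and P(9, 23) = 1794; 1770 is not s-gonal.
s = 11: P(11, 20) = 1730 and P(11, 21) = 1911; 1770 is not s-gonal.
Hits: s ∈ {3, 6} → 2.

2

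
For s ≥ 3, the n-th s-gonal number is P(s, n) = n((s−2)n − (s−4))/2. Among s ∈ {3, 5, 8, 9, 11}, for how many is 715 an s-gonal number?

s = 3: P(3, 37) = 703 and P(3, 38) = 741; 715 is not s-gonal.
s = 5: P(5, 22) = 715. ✓
s = 8: P(8, 15) = 645 and P(8, 16) = 736; 715 is not s-gonal.
s = 9: P(9, 14) = 651 and P(9, 15) = 750; 715 is not s-gonal.
s = 11: P(11, 13) = 715. ✓
Hits: s ∈ {5, 11} → 2.

2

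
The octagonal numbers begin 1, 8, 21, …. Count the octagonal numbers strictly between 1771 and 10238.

34

The n-th octagonal number is n(3n−2).
Smallest index with value > 1771: n = 25 (giving 1825).
Largest index with value < 10238: n = 58 (giving 9976).
Indices 25 through 58: 34 terms.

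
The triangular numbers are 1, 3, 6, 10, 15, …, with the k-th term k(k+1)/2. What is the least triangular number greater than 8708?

8778

Solve n(n+1)/2 > 8708 for integer n.
The largest n with value ≤ 8708 is 131 (since 8646 ≤ 8708 < 8778), so the first above is n = 132, value 8778.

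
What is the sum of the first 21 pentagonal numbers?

4851

Σ i(3i−1)/2 = (3Σi² − Σi) / 2 over i = 1..21.
Σi = 231 and Σi² = 3311.
(3·3311 − 1·231) / 2 = 9702/2 = 4851.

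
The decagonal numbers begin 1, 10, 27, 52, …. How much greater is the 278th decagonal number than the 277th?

2217

Consecutive decagonal numbers differ by 8n − 7: here 8·278 − 7 = 2217.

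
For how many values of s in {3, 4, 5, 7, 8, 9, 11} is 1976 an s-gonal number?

s = 3: P(3, 62) = 1953 and P(3, 63) = 2016; 1976 is not s-gonal.
s = 4: P(4, 44) = 1936 and P(4, 45) = 2025; 1976 is not s-gonal.
s = 5: P(5, 36) = 1926 and P(5, 37) = 2035; 1976 is not s-gonal.
s = 7: P(7, 28) = 1918 and P(7, 29) = 2059; 1976 is not s-gonal.
s = 8: P(8, 26) = 1976. ✓
s = 9: P(9, 24) = 1956 and P(9, 25) = 2125; 1976 is not s-gonal.
s = 11: P(11, 21) = 1911 and P(11, 22) = 2101; 1976 is not s-gonal.
Hits: s ∈ {8} → 1.

1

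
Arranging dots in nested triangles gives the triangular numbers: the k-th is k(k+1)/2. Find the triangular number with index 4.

4·5/2 = 20/2 = 10.

10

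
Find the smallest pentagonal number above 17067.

17120

Solve n(3n−1)/2 > 17067 for integer n.
The largest n with value ≤ 17067 is 106 (since 16801 ≤ 17067 < 17120), so the first above is n = 107, value 17120.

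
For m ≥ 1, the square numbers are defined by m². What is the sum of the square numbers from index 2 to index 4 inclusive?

29

Σ_{i=2}^{4} i² = 30 − 1 = 29.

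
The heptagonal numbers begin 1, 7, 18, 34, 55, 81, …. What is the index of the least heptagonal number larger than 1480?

25

Solve n(5n−3)/2 > 1480 for integer n.
The largest n with value ≤ 1480 is 24 (since 1404 ≤ 1480 < 1525), so the first above is n = 25, value 1525.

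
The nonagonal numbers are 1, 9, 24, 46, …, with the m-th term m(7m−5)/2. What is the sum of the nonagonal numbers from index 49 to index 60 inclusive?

Σ i(7i−5)/2 = (7Σi² − 5Σi) / 2 over i = 49..60.
Σi = 1830 − 1176 = 654 and Σi² = 73810 − 38024 = 35786.
(7·35786 − 5·654) / 2 = 247232/2 = 123616.

123616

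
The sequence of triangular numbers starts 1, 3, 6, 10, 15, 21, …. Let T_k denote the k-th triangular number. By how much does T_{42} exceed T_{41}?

Consecutive triangular numbers differ by n: T_{42} − T_{41} = 42.

42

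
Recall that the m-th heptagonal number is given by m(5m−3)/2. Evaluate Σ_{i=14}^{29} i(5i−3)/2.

Σ i(5i−3)/2 = (5Σi² − 3Σi) / 2 over i = 14..29.
Σi = 435 − 91 = 344 and Σi² = 8555 − 819 = 7736.
(5·7736 − 3·344) / 2 = 37648/2 = 18824.

18824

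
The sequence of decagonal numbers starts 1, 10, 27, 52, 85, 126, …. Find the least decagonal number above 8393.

8695

Solve n(4n−3) > 8393 for integer n.
The largest n with value ≤ 8393 is 46 (since 8326 ≤ 8393 < 8695), so the first above is n = 47, value 8695.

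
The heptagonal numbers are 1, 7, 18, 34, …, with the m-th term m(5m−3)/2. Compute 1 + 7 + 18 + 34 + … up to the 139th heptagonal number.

Σ i(5i−3)/2 = (5Σi² − 3Σi) / 2 over i = 1..139.
Σi = 9730 and Σi² = 904890.
(5·904890 − 3·9730) / 2 = 4495260/2 = 2247630.

2247630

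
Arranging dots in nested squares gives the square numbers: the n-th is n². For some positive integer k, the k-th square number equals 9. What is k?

3

We need n² = 9, so n = √9 = 3.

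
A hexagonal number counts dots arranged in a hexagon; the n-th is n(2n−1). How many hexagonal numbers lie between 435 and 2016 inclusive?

18

The n-th hexagonal number is n(2n−1).
Smallest index with value ≥ 435: n = 15 (giving 435).
Largest index with value ≤ 2016: n = 32 (giving 2016).
Indices 15 through 32: 18 terms.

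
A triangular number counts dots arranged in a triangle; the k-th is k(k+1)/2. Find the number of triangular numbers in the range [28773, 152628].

313

The n-th triangular number is n(n+1)/2.
Smallest index with value ≥ 28773: n = 240 (giving 28920).
Largest index with value ≤ 152628: n = 552 (giving 152628).
Indices 240 through 552: 313 terms.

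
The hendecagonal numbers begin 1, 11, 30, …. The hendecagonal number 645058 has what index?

379

Set n(9n−7)/2 = 645058, giving 9n² − 7n − 1290116 = 0.
The discriminant is 49 + 72·645058 = 46444225, and √46444225 = 6815.
So n = (7 + 6815) / 18 = 6822/18 = 379.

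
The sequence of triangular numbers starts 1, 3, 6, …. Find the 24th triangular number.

300

24·25/2 = 600/2 = 300.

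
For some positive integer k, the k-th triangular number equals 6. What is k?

3

Set n(n+1)/2 = 6, giving n² + n − 12 = 0.
The discriminant is 1 + 8·6 = 49, and √49 = 7.
So n = (-1 + 7) / 2 = 6/2 = 3.
Check: 3·4/2 = 6. ✓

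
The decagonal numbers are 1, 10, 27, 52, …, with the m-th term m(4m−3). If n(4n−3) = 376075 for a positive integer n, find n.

Set n(4n−3) = 376075, giving 4n² − 3n − 376075 = 0.
The discriminant is 9 + 16·376075 = 6017209, and √6017209 = 2453.
So n = (3 + 2453) / 8 = 2456/8 = 307.

307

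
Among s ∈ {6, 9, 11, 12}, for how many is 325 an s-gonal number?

s = 6: P(6, 13) = 325. ✓
s = 9: P(9, 10) = 325. ✓
s = 11: P(11, 8) = 260 and P(11, 9) = 333; 325 is not s-gonal.
s = 12: P(12, 8) = 288 and P(12, 9) = 369; 325 is not s-gonal.
Hits: s ∈ {6, 9} → 2.

2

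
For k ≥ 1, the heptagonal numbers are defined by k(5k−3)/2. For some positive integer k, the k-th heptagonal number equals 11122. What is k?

67

Set n(5n−3)/2 = 11122, giving 5n² − 3n − 22244 = 0.
The discriminant is 9 + 40·11122 = 444889, and √444889 = 667.
So n = (3 + 667) / 10 = 670/10 = 67.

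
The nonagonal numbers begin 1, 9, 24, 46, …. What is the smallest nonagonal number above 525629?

525934

Solve n(7n−5)/2 > 525629 for integer n.
The largest n with value ≤ 525629 is 387 (since 523224 ≤ 525629 < 525934), so the first above is n = 388, value 525934.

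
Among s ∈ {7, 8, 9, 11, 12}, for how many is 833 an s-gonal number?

s = 7: P(7, 18) = 783 and P(7, 19) = 874; 833 is not s-gonal.
s = 8: P(8, 17) = 833. ✓
s = 9: P(9, 15) = 750 and P(9, 16) = 856; 833 is not s-gonal.
s = 11: P(11, 14) = 833. ✓
s = 12: P(12, 13) = 793 and P(12, 14) = 924; 833 is not s-gonal.
Hits: s ∈ {8, 11} → 2.

2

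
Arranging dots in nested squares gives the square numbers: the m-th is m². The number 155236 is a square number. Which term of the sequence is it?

We need n² = 155236, so n = √155236 = 394.

394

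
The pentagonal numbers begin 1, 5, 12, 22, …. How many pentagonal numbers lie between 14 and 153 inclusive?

The n-th pentagonal number is n(3n−1)/2.
Smallest index with value ≥ 14: n = 4 (giving 22).
Largest index with value ≤ 153: n = 10 (giving 145).
Indices 4 through 10: 7 terms.

7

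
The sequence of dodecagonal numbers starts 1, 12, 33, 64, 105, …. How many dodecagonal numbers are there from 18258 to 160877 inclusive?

The n-th dodecagonal number is n(5n−4).
Smallest index with value ≥ 18258: n = 61 (giving 18361).
Largest index with value ≤ 160877: n = 179 (giving 159489).
Indices 61 through 179: 119 terms.

119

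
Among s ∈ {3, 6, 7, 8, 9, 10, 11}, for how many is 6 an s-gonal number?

s = 3: P(3, 3) = 6. ✓
s = 6: P(6, 2) = 6. ✓
s = 7: P(7, 1) = 1 and P(7, 2) = 7; 6 is not s-gonal.
s = 8: P(8, 1) = 1 and P(8, 2) = 8; 6 is not s-gonal.
s = 9: P(9, 1) = 1 and P(9, 2) = 9; 6 is not s-gonal.
s = 10: P(10, 1) = 1 and P(10, 2) = 10; 6 is not s-gonal.
s = 11: P(11, 1) = 1 and P(11, 2) = 11; 6 is not s-gonal.
Hits: s ∈ {3, 6} → 2.

2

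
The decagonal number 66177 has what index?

129

Set n(4n−3) = 66177, giving 4n² − 3n − 66177 = 0.
So n = (3 + 1029) / 8 = 1032/8 = 129.
Check: 129·(4·129 − 3) = 66177. ✓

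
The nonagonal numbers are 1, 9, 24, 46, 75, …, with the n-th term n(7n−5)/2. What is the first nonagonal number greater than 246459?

Solve n(7n−5)/2 > 246459 for integer n.
The largest n with value ≤ 246459 is 265 (since 245125 ≤ 246459 < 246981), so the first above is n = 266, value 246981.

246981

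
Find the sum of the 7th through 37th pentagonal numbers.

25885

Σ i(3i−1)/2 = (3Σi² − Σi) / 2 over i = 7..37.
Σi = 703 − 21 = 682 and Σi² = 17575 − 91 = 17484.
(3·17484 − 1·682) / 2 = 51770/2 = 25885.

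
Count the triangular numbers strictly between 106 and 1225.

34

The n-th triangular number is n(n+1)/2.
Smallest index with value > 106: n = 15 (giving 120).
Largest index with value < 1225: n = 48 (giving 1176).
Indices 15 through 48: 34 terms.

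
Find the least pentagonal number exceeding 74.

Solve n(3n−1)/2 > 74 for integer n.
The largest n with value ≤ 74 is 7 (since 70 ≤ 74 < 92), so the first above is n = 8, value 92.

92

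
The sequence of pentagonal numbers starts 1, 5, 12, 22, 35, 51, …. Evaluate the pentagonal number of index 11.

The 11th pentagonal number is n(3n−1)/2 with n = 11.
11·(3·11 − 1)/2 = 11·32/2 = 11·16 = 176.

176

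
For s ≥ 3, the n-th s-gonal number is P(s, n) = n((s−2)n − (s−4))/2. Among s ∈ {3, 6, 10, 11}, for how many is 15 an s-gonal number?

s = 3: P(3, 5) = 15. ✓
s = 6: P(6, 3) = 15. ✓
s = 10: P(10, 2) = 10 and P(10, 3) = 27; 15 is not s-gonal.
s = 11: P(11, 2) = 11 and P(11, 3) = 30; 15 is not s-gonal.
Hits: s ∈ {3, 6} → 2.

2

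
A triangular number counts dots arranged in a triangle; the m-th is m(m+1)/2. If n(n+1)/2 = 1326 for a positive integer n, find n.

51

Set n(n+1)/2 = 1326, giving n² + n − 2652 = 0.
The discriminant is 1 + 8·1326 = 10609, and √10609 = 103.
So n = (-1 + 103) / 2 = 102/2 = 51.
Check: 51·52/2 = 1326. ✓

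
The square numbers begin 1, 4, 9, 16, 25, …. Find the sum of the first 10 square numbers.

385

Σ_{i=1}^{10} i² = 10·11·21/6 = 385.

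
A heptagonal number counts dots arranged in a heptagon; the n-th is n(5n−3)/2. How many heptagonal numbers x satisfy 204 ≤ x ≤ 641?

7

The n-th heptagonal number is n(5n−3)/2.
Smallest index with value ≥ 204: n = 10 (giving 235).
Largest index with value ≤ 641: n = 16 (giving 616).
Indices 10 through 16: 7 terms.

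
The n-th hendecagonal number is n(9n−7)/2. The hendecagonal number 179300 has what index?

Set n(9n−7)/2 = 179300, giving 9n² − 7n − 358600 = 0.
The discriminant is 49 + 72·179300 = 12909649, and √12909649 = 3593.
So n = (7 + 3593) / 18 = 3600/18 = 200.
Check: 200·(9·200 − 7)/2 = 179300. ✓

200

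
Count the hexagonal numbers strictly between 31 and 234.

The n-th hexagonal number is n(2n−1).
Smallest index with value > 31: n = 5 (giving 45).
Largest index with value < 234: n = 11 (giving 231).
Indices 5 through 11: 7 terms.

7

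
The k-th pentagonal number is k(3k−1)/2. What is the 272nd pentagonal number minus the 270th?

1625

272·(3·272 − 1)/2 = 110840 and 270·(3·270 − 1)/2 = 109215.
Difference: 110840 − 109215 = 1625.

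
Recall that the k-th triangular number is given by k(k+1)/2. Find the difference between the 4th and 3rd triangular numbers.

4

Consecutive triangular numbers differ by n: T_{4} − T_{3} = 4.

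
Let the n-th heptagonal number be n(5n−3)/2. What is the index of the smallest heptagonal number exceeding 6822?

53

Solve n(5n−3)/2 > 6822 for integer n.
The largest n with value ≤ 6822 is 52 (since 6682 ≤ 6822 < 6943), so the first above is n = 53, value 6943.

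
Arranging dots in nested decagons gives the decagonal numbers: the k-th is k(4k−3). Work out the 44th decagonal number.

The 44th decagonal number is n(4n−3) with n = 44.
44·(4·44 − 3) = 44·173 = 7612.

7612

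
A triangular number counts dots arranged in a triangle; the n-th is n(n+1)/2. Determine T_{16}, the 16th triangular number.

136

16·17/2 = 272/2 = 136.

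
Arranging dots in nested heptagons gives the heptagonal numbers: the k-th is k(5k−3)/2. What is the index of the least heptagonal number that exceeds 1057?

21

Solve n(5n−3)/2 > 1057 for integer n.
The largest n with value ≤ 1057 is 20 (since 970 ≤ 1057 < 1071), so the first above is n = 21, value 1071.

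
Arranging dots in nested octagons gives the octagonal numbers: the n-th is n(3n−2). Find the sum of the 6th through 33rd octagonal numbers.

36330

Σ i(3i−2) = 3Σi² − 2Σi over i = 6..33.
Σi = 561 − 15 = 546 and Σi² = 12529 − 55 = 12474.
3·12474 − 2·546 = 36330.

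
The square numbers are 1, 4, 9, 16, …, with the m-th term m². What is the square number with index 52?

2704

The 52nd square number is n² with n = 52.
52² = 2704.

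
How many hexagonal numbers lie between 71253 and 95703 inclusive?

The n-th hexagonal number is n(2n−1).
Smallest index with value ≥ 71253: n = 189 (giving 71253).
Largest index with value ≤ 95703: n = 219 (giving 95703).
Indices 189 through 219: 31 terms.

31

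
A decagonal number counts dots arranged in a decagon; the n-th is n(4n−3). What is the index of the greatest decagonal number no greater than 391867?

Solve n(4n−3) ≤ 391867 for integer n.
n = 313 gives 390937 ≤ 391867, while n = 314 gives 393442 > 391867; so the answer is index 313.

313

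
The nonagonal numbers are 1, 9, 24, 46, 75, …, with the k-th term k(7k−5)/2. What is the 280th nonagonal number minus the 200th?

280·(7·280 − 5)/2 = 273700 and 200·(7·200 − 5)/2 = 139500.
Difference: 273700 − 139500 = 134200.

134200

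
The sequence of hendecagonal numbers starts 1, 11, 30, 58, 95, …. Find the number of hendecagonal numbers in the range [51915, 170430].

88

The n-th hendecagonal number is n(9n−7)/2.
Smallest index with value ≥ 51915: n = 108 (giving 52110).
Largest index with value ≤ 170430: n = 195 (giving 170430).
Indices 108 through 195: 88 terms.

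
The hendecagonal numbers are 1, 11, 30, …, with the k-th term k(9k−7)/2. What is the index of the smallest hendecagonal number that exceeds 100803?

151

Solve n(9n−7)/2 > 100803 for integer n.
The largest n with value ≤ 100803 is 150 (since 100725 ≤ 100803 < 102076), so the first above is n = 151, value 102076.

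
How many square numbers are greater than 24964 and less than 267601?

359

The n-th square number is n².
Smallest index with value > 24964: n = 159 (giving 25281).
Largest index with value < 267601: n = 517 (giving 267289).
Indices 159 through 517: 359 terms.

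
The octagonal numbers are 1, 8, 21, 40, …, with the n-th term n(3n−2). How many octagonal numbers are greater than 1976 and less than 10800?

34

The n-th octagonal number is n(3n−2).
Smallest index with value > 1976: n = 27 (giving 2133).
Largest index with value < 10800: n = 60 (giving 10680).
Indices 27 through 60: 34 terms.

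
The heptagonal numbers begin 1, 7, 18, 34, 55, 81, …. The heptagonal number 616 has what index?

16

Set n(5n−3)/2 = 616, giving 5n² − 3n − 1232 = 0.
The discriminant is 9 + 40·616 = 24649, and √24649 = 157.
So n = (3 + 157) / 10 = 160/10 = 16.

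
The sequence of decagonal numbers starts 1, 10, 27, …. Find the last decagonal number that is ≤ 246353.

245272

Solve n(4n−3) ≤ 246353 for integer n.
n = 248 gives 245272 ≤ 246353, while n = 249 gives 247257 > 246353; so the answer is 245272.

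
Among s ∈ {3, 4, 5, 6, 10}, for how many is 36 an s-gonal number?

s = 3: P(3, 8) = 36. ✓
s = 4: P(4, 6) = 36. ✓
s = 5: P(5, 5) = 35 and P(5, 6) = 51; 36 is not s-gonal.
s = 6: P(6, 4) = 28 and P(6, 5) = 45; 36 is not s-gonal.
s = 10: P(10, 3) = 27 and P(10, 4) = 52; 36 is not s-gonal.
Hits: s ∈ {3, 4} → 2.

2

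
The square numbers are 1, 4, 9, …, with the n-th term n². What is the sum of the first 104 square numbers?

Σ_{i=1}^{104} i² = 104·105·209/6 = 380380.

380380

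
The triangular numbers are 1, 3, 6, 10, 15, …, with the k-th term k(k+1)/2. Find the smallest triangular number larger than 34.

Solve n(n+1)/2 > 34 for integer n.
The largest n with value ≤ 34 is 7 (since 28 ≤ 34 < 36), so the first above is n = 8, value 36.

36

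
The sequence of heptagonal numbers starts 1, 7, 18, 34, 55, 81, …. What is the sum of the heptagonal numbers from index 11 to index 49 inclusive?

98345

Σ i(5i−3)/2 = (5Σi² − 3Σi) / 2 over i = 11..49.
Σi = 1225 − 55 = 1170 and Σi² = 40425 − 385 = 40040.
(5·40040 − 3·1170) / 2 = 196690/2 = 98345.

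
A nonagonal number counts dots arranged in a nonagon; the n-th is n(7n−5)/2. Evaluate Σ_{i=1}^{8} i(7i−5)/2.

Σ i(7i−5)/2 = (7Σi² − 5Σi) / 2 over i = 1..8.
Σi = 36 and Σi² = 204.
(7·204 − 5·36) / 2 = 1248/2 = 624.

624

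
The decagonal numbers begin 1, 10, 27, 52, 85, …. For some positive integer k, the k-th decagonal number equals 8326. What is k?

46

Set n(4n−3) = 8326, giving 4n² − 3n − 8326 = 0.
The discriminant is 9 + 16·8326 = 133225, and √133225 = 365.
So n = (3 + 365) / 8 = 368/8 = 46.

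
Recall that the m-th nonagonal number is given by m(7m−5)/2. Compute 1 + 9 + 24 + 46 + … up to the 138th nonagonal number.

3075514

Σ i(7i−5)/2 = (7Σi² − 5Σi) / 2 over i = 1..138.
Σi = 9591 and Σi² = 885569.
(7·885569 − 5·9591) / 2 = 6151028/2 = 3075514.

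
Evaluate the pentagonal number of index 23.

The 23rd pentagonal number is n(3n−1)/2 with n = 23.
23·(3·23 − 1)/2 = 23·68/2 = 23·34 = 782.

782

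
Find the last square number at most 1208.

Solve n² ≤ 1208 for integer n.
n = 34 gives 1156 ≤ 1208, while n = 35 gives 1225 > 1208; so the answer is 1156.

1156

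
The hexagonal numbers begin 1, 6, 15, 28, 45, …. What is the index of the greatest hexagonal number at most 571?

Solve n(2n−1) ≤ 571 for integer n.
n = 17 gives 561 ≤ 571, while n = 18 gives 630 > 571; so the answer is index 17.

17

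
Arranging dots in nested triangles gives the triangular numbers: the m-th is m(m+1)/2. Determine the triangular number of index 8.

36

8·9/2 = 72/2 = 36.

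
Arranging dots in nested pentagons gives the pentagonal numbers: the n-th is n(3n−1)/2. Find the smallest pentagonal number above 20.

Solve n(3n−1)/2 > 20 for integer n.
The largest n with value ≤ 20 is 3 (since 12 ≤ 20 < 22), so the first above is n = 4, value 22.

22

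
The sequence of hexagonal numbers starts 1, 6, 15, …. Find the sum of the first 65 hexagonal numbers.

185185

Σ i(2i−1) = 2Σi² − Σi over i = 1..65.
Σi = 2145 and Σi² = 93665.
2·93665 − 1·2145 = 185185.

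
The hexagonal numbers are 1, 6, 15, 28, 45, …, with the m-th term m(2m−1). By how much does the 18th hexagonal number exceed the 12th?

18·(2·18 − 1) = 630 and 12·(2·12 − 1) = 276.
Difference: 630 − 276 = 354.

354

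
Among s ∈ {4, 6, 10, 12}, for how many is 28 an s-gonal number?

s = 4: P(4, 5) = 25 and P(4, 6) = 36; 28 is not s-gonal.
s = 6: P(6, 4) = 28. ✓
s = 10: P(10, 3) = 27 and P(10, 4) = 52; 28 is not s-gonal.
s = 12: P(12, 2) = 12 and P(12, 3) = 33; 28 is not s-gonal.
Hits: s ∈ {6} → 1.

1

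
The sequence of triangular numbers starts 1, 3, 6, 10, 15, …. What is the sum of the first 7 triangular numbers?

84

Σ i(i+1)/2 = (Σi² + Σi) / 2 over i = 1..7.
Σi = 28 and Σi² = 140.
(1·140 + 1·28) / 2 = 168/2 = 84.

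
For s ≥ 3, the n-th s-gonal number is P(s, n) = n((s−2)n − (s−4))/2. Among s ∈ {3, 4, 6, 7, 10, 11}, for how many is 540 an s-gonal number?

2

s = 3: P(3, 32) = 528 and P(3, 33) = 561; 540 is not s-gonal.
s = 4: P(4, 23) = 529 and P(4, 24) = 576; 540 is not s-gonal.
s = 6: P(6, 16) = 496 and P(6, 17) = 561; 540 is not s-gonal.
s = 7: P(7, 15) = 540. ✓
s = 10: P(10, 12) = 540. ✓
s = 11: P(11, 11) = 506 and P(11, 12) = 606; 540 is not s-gonal.
Hits: s ∈ {7, 10} → 2.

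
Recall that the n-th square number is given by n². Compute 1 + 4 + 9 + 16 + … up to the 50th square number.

42925

Σ_{i=1}^{50} i² = 50·51·101/6 = 42925.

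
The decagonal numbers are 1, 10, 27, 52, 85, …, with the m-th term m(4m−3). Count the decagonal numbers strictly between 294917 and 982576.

224

The n-th decagonal number is n(4n−3).
Smallest index with value > 294917: n = 272 (giving 295120).
Largest index with value < 982576: n = 495 (giving 978615).
Indices 272 through 495: 224 terms.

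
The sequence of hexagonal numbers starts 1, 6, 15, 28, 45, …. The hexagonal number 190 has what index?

Set n(2n−1) = 190, giving 2n² − n − 190 = 0.
The discriminant is 1 + 8·190 = 1521, and √1521 = 39.
So n = (1 + 39) / 4 = 40/4 = 10.

10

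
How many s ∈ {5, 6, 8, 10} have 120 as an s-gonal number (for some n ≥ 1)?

1

s = 5: P(5, 9) = 117 and P(5, 10) = 145; 120 is not s-gonal.
s = 6: P(6, 8) = 120. ✓
s = 8: P(8, 6) = 96 and P(8, 7) = 133; 120 is not s-gonal.
s = 10: P(10, 5) = 85 and P(10, 6) = 126; 120 is not s-gonal.
Hits: s ∈ {6} → 1.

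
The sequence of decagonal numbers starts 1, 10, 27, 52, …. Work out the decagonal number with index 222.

The 222nd decagonal number is n(4n−3) with n = 222.
222·(4·222 − 3) = 222·885 = 196470.

196470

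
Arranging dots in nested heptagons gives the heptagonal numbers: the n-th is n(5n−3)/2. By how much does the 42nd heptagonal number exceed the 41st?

206

Consecutive heptagonal numbers differ by 5n − 4: here 5·42 − 4 = 206.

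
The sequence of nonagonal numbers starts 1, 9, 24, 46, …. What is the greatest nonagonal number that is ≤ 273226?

271746

Solve n(7n−5)/2 ≤ 273226 for integer n.
n = 279 gives 271746 ≤ 273226, while n = 280 gives 273700 > 273226; so the answer is 271746.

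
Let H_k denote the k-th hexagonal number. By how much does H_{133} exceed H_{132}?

529

Consecutive hexagonal numbers differ by 4n − 3: here 4·133 − 3 = 529.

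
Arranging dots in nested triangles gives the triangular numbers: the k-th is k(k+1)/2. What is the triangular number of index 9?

45

9·10/2 = 90/2 = 45.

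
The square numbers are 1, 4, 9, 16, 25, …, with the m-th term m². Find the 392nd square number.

The 392nd square number is n² with n = 392.
392² = 153664.

153664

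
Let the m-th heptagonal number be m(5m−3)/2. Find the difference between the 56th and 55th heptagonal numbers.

Consecutive heptagonal numbers differ by 5n − 4: here 5·56 − 4 = 276.

276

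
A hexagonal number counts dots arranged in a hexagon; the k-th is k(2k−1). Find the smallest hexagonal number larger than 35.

Solve n(2n−1) > 35 for integer n.
The largest n with value ≤ 35 is 4 (since 28 ≤ 35 < 45), so the first above is n = 5, value 45.

45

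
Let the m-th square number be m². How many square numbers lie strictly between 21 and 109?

The n-th square number is n².
Smallest index with value > 21: n = 5 (giving 25).
Largest index with value < 109: n = 10 (giving 100).
Indices 5 through 10: 6 terms.

6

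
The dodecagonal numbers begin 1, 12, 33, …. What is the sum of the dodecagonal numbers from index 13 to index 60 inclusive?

358792

Σ i(5i−4) = 5Σi² − 4Σi over i = 13..60.
Σi = 1830 − 78 = 1752 and Σi² = 73810 − 650 = 73160.
5·73160 − 4·1752 = 358792.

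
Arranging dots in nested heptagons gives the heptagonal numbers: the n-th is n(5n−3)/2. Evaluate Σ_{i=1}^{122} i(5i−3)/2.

1520608

Σ i(5i−3)/2 = (5Σi² − 3Σi) / 2 over i = 1..122.
Σi = 7503 and Σi² = 612745.
(5·612745 − 3·7503) / 2 = 3041216/2 = 1520608.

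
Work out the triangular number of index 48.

The 48th triangular number is n(n+1)/2 with n = 48.
48·49/2 = 2352/2 = 1176.

1176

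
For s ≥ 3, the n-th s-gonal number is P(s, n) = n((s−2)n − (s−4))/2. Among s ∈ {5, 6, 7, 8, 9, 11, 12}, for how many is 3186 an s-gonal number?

s = 5: P(5, 46) = 3151 and P(5, 47) = 3290; 3186 is not s-gonal.
s = 6: P(6, 40) = 3160 and P(6, 41) = 3321; 3186 is not s-gonal.
s = 7: P(7, 36) = 3186. ✓
s = 8: P(8, 32) = 3008 and P(8, 33) = 3201; 3186 is not s-gonal.
s = 9: P(9, 30) = 3075 and P(9, 31) = 3286; 3186 is not s-gonal.
s = 11: P(11, 27) = 3186. ✓
s = 12: P(12, 25) = 3025 and P(12, 26) = 3276; 3186 is not s-gonal.
Hits: s ∈ {7, 11} → 2.

2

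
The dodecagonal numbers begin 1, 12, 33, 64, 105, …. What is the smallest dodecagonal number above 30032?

30108

Solve n(5n−4) > 30032 for integer n.
The largest n with value ≤ 30032 is 77 (since 29337 ≤ 30032 < 30108), so the first above is n = 78, value 30108.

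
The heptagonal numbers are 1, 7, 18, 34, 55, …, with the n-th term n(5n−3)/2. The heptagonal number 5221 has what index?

Set n(5n−3)/2 = 5221, giving 5n² − 3n − 10442 = 0.
The discriminant is 9 + 40·5221 = 208849, and √208849 = 457.
So n = (3 + 457) / 10 = 460/10 = 46.

46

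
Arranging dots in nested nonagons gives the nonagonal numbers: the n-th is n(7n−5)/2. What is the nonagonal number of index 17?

969

The 17th nonagonal number is n(7n−5)/2 with n = 17.
17·(7·17 − 5)/2 = 17·114/2 = 17·57 = 969.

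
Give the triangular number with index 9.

The 9th triangular number is n(n+1)/2 with n = 9.
9·10/2 = 90/2 = 45.

45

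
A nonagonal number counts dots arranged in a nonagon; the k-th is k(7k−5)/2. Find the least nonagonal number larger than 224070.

225171

Solve n(7n−5)/2 > 224070 for integer n.
The largest n with value ≤ 224070 is 253 (since 223399 ≤ 224070 < 225171), so the first above is n = 254, value 225171.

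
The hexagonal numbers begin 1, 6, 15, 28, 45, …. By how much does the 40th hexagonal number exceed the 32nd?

1144

40·(2·40 − 1) = 3160 and 32·(2·32 − 1) = 2016.
Difference: 3160 − 2016 = 1144.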